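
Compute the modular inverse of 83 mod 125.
122

gcd(83, 125) = 1, so the inverse exists.
Extended Euclidean algorithm on (125, 83):
125 = 1 × 83 + 42  ⟹  42 = (1)·125 + (-1)·83
83 = 1 × 42 + 41  ⟹  41 = (-1)·125 + (2)·83
42 = 1 × 41 + 1  ⟹  1 = (2)·125 + (-3)·83
So (-3)·83 ≡ 1 (mod 125), i.e. 83^(-1) ≡ -3 ≡ 122 (mod 125).
Check: 83 × 122 = 10126 ≡ 1 (mod 125)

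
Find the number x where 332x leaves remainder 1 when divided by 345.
53

gcd(332, 345) = 1, so the inverse exists.
Extended Euclidean algorithm on (345, 332):
345 = 1 × 332 + 13  ⟹  13 = (1)·345 + (-1)·332
332 = 25 × 13 + 7  ⟹  7 = (-25)·345 + (26)·332
13 = 1 × 7 + 6  ⟹  6 = (26)·345 + (-27)·332
7 = 1 × 6 + 1  ⟹  1 = (-51)·345 + (53)·332
So (53)·332 ≡ 1 (mod 345), i.e. 332^(-1) ≡ 53 (mod 345).
Check: 332 × 53 = 17596 ≡ 1 (mod 345)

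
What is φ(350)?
120

350 = 2 × 5^2 × 7
φ(n) = n × ∏(1 - 1/p) for each prime p dividing n
φ(350) = 350 × (1 - 1/2) × (1 - 1/5) × (1 - 1/7) = 120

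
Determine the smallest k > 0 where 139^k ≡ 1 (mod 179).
89

179 is prime, so ord(139) divides φ(179) = 178.
Divisors of 178: 1, 2, 89, 178.
Repeated squaring: 139^1 ≡ 139, 139^2 ≡ 168, 139^4 ≡ 121, 139^8 ≡ 142, 139^16 ≡ 116, 139^32 ≡ 31, 139^64 ≡ 66, 139^128 ≡ 60 (mod 179).
Test 139^d mod 179 for each divisor d in increasing order:
139^1 ≡ 139
139^2 ≡ 168
139^89 = 139^64·139^16·139^8·139^1 ≡ 1  ← first divisor giving 1
The order is 89.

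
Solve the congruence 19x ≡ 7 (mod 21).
x ≡ 7 (mod 21)

gcd(19, 21) = 1, which divides 7, so solutions exist.
Find 19^(-1) mod 21 by the extended Euclidean algorithm:
21 = 1 × 19 + 2  ⟹  2 = (1)·21 + (-1)·19
19 = 9 × 2 + 1  ⟹  1 = (-9)·21 + (10)·19
So (10)·19 ≡ 1 (mod 21), i.e. 19^(-1) ≡ 10 (mod 21).
x ≡ 10 × 7 = 70 ≡ 7 (mod 21).
Check: 19 × 7 = 133 ≡ 7 (mod 21).
Unique solution: x ≡ 7 (mod 21)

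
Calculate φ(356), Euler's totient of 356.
176

356 = 2^2 × 89
φ(n) = n × ∏(1 - 1/p) for each prime p dividing n
φ(356) = 356 × (1 - 1/2) × (1 - 1/89) = 176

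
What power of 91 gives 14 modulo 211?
140

Baby-step giant-step with step n = ⌈√211⌉ = 15.
Baby steps 91^j mod 211 (j:value) for j=0..14: 0:1, 1:91, 2:52, 3:90, 4:172, 5:38, 6:82, 7:77, 8:44, 9:206, 10:178, 11:162, 12:183, 13:195, 14:21.
Giant-step multiplier: 91^(-15) ≡ 91^(210-15) = 91^195 ≡ 88 (mod 211).
Giant steps γ_i = 14·88^i mod 211: γ_0=14, γ_1=177, γ_2=173, γ_3=32, γ_4=73, γ_5=94, γ_6=43, γ_7=197, γ_8=34, γ_9=38 (in table at j=5).
x = i·n + j = 9·15 + 5 = 140.
Check: 91^140 ≡ 14 (mod 211).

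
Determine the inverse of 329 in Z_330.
329

gcd(329, 330) = 1, so the inverse exists.
Extended Euclidean algorithm on (330, 329):
330 = 1 × 329 + 1  ⟹  1 = (1)·330 + (-1)·329
So (-1)·329 ≡ 1 (mod 330), i.e. 329^(-1) ≡ -1 ≡ 329 (mod 330).
Check: 329 × 329 = 108241 ≡ 1 (mod 330)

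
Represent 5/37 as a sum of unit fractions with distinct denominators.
1/8 + 1/99 + 1/29304

Greedy algorithm:
5/37: ceiling(37/5) = 8, use 1/8
3/296: ceiling(296/3) = 99, use 1/99
1/29304: ceiling(29304/1) = 29304, use 1/29304
Result: 5/37 = 1/8 + 1/99 + 1/29304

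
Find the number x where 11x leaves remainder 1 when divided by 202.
147

gcd(11, 202) = 1, so the inverse exists.
Extended Euclidean algorithm on (202, 11):
202 = 18 × 11 + 4  ⟹  4 = (1)·202 + (-18)·11
11 = 2 × 4 + 3  ⟹  3 = (-2)·202 + (37)·11
4 = 1 × 3 + 1  ⟹  1 = (3)·202 + (-55)·11
So (-55)·11 ≡ 1 (mod 202), i.e. 11^(-1) ≡ -55 ≡ 147 (mod 202).
Check: 11 × 147 = 1617 ≡ 1 (mod 202)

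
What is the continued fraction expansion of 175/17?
[10; 3, 2, 2]

Euclidean algorithm steps:
175 = 10 × 17 + 5
17 = 3 × 5 + 2
5 = 2 × 2 + 1
2 = 2 × 1 + 0
Continued fraction: [10; 3, 2, 2]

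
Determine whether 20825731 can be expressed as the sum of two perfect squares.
Not possible

Factorization: 20825731 = 17 × 107^3
By Fermat: n is sum of two squares iff every prime p ≡ 3 (mod 4) appears to even power.
Prime(s) ≡ 3 (mod 4) with odd exponent: [(107, 3)]
Therefore 20825731 cannot be expressed as a² + b².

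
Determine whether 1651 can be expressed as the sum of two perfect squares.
Not possible

Factorization: 1651 = 13 × 127
By Fermat: n is sum of two squares iff every prime p ≡ 3 (mod 4) appears to even power.
Prime(s) ≡ 3 (mod 4) with odd exponent: [(127, 1)]
Therefore 1651 cannot be expressed as a² + b².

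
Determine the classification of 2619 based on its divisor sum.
deficient

Proper divisors of 2619: sum = 1 + 3 + 9 + 27 + 97 + 291 + 873 = 1301
Since 1301 < 2619, 2619 is deficient.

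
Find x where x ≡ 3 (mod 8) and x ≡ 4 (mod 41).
291

Using Chinese Remainder Theorem:
M = 8 × 41 = 328
M1 = 41, M2 = 8
y1 = 41^(-1) mod 8 = 1
y2 = 8^(-1) mod 41 = 36
x = (3×41×1 + 4×8×36) mod 328 = 291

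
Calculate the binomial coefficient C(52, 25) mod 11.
6

Using Lucas' theorem:
Write n=52 and k=25 in base 11:
n in base 11: [4, 8]
k in base 11: [2, 3]
C(52,25) mod 11 = ∏ C(n_i, k_i) mod 11
Digit binomials (mod 11): C(4,2) = 6; C(8,3) = 56 ≡ 1
Product: 6 × 1 = 6 ≡ 6 (mod 11)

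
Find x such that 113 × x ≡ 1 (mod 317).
101

gcd(113, 317) = 1, so the inverse exists.
Extended Euclidean algorithm on (317, 113):
317 = 2 × 113 + 91  ⟹  91 = (1)·317 + (-2)·113
113 = 1 × 91 + 22  ⟹  22 = (-1)·317 + (3)·113
91 = 4 × 22 + 3  ⟹  3 = (5)·317 + (-14)·113
22 = 7 × 3 + 1  ⟹  1 = (-36)·317 + (101)·113
So (101)·113 ≡ 1 (mod 317), i.e. 113^(-1) ≡ 101 (mod 317).
Check: 113 × 101 = 11413 ≡ 1 (mod 317)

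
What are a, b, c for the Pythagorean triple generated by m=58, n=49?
(963, 5684, 5765)

Euclid's formula: a = m² - n², b = 2mn, c = m² + n²
m = 58, n = 49
a = 58² - 49² = 3364 - 2401 = 963
b = 2 × 58 × 49 = 5684
c = 58² + 49² = 3364 + 2401 = 5765
Verification: 963² + 5684² = 927369 + 32307856 = 33235225 = 5765² ✓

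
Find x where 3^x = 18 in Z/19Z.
9

Baby-step giant-step with step n = ⌈√19⌉ = 5.
Baby steps 3^j mod 19 (j:value) for j=0..4: 0:1, 1:3, 2:9, 3:8, 4:5.
Giant-step multiplier: 3^(-5) ≡ 3^(18-5) = 3^13 ≡ 14 (mod 19).
Giant steps γ_i = 18·14^i mod 19: γ_0=18, γ_1=5 (in table at j=4).
x = i·n + j = 1·5 + 4 = 9.
Check: 3^9 ≡ 18 (mod 19).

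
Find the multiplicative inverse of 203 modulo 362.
107

gcd(203, 362) = 1, so the inverse exists.
Extended Euclidean algorithm on (362, 203):
362 = 1 × 203 + 159  ⟹  159 = (1)·362 + (-1)·203
203 = 1 × 159 + 44  ⟹  44 = (-1)·362 + (2)·203
159 = 3 × 44 + 27  ⟹  27 = (4)·362 + (-7)·203
44 = 1 × 27 + 17  ⟹  17 = (-5)·362 + (9)·203
27 = 1 × 17 + 10  ⟹  10 = (9)·362 + (-16)·203
17 = 1 × 10 + 7  ⟹  7 = (-14)·362 + (25)·203
10 = 1 × 7 + 3  ⟹  3 = (23)·362 + (-41)·203
7 = 2 × 3 + 1  ⟹  1 = (-60)·362 + (107)·203
So (107)·203 ≡ 1 (mod 362), i.e. 203^(-1) ≡ 107 (mod 362).
Check: 203 × 107 = 21721 ≡ 1 (mod 362)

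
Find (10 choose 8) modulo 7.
3

Using Lucas' theorem:
Write n=10 and k=8 in base 7:
n in base 7: [1, 3]
k in base 7: [1, 1]
C(10,8) mod 7 = ∏ C(n_i, k_i) mod 7
Digit binomials (mod 7): C(1,1) = 1; C(3,1) = 3
Product: 1 × 3 = 3 ≡ 3 (mod 7)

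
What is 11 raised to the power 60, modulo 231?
22

Repeated squaring. Binary of 60 = 111100.
11^1 ≡ 11 (mod 231); 11^2 ≡ 121 (mod 231); 11^4 ≡ 88 (mod 231); 11^8 ≡ 121 (mod 231); 11^16 ≡ 88 (mod 231); 11^32 ≡ 121 (mod 231)
11^60 = 11^4 × 11^8 × 11^16 × 11^32 ≡ 22 (mod 231)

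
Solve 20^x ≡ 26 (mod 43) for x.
5

Baby-step giant-step with step n = ⌈√43⌉ = 7.
Baby steps 20^j mod 43 (j:value) for j=0..6: 0:1, 1:20, 2:13, 3:2, 4:40, 5:26, 6:4.
h = 26 is already in the table at j=5, so x = 5.
Check: 20^5 ≡ 26 (mod 43).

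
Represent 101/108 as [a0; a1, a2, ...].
[0; 1, 14, 2, 3]

Euclidean algorithm steps:
101 = 0 × 108 + 101
108 = 1 × 101 + 7
101 = 14 × 7 + 3
7 = 2 × 3 + 1
3 = 3 × 1 + 0
Continued fraction: [0; 1, 14, 2, 3]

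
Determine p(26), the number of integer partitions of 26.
2436

p(n) counts ways to write n as a sum of positive integers (order ignored).
Euler's pentagonal recurrence: p(k) = p(k-1) + p(k-2) - p(k-5) - p(k-7) + p(k-12) + p(k-15) - ... (offsets j(3j∓1)/2, signs ++--, p(0)=1, p(<0)=0).
DP table for k = 0..25: p(0)=1, p(1)=1, p(2)=2, p(3)=3, p(4)=5, p(5)=7, p(6)=11, p(7)=15, p(8)=22, p(9)=30, p(10)=42, p(11)=56, p(12)=77, p(13)=101, p(14)=135, p(15)=176, p(16)=231, p(17)=297, p(18)=385, p(19)=490, p(20)=627, p(21)=792, p(22)=1002, p(23)=1255, p(24)=1575, p(25)=1958.
Final step: p(26) = p(25) + p(24) - p(21) - p(19) + p(14) + p(11) - p(4) - p(0)
= 1958 + 1575 - 792 - 490 + 135 + 56 - 5 - 1
= 2436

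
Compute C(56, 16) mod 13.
3

Using Lucas' theorem:
Write n=56 and k=16 in base 13:
n in base 13: [4, 4]
k in base 13: [1, 3]
C(56,16) mod 13 = ∏ C(n_i, k_i) mod 13
Digit binomials (mod 13): C(4,1) = 4; C(4,3) = 4
Product: 4 × 4 = 16 ≡ 3 (mod 13)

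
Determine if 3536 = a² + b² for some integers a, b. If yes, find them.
20² + 56² (a=20, b=56)

Factorization: 3536 = 2^4 × 13 × 17
By Fermat: n is sum of two squares iff every prime p ≡ 3 (mod 4) appears to even power.
All primes ≡ 3 (mod 4) appear to even power.
Search a = 0, 1, 2, … for 3536 - a² a perfect square: first hit at a = 20: 3536 - 400 = 3136 = 56².
3536 = 20² + 56² = 400 + 3136 ✓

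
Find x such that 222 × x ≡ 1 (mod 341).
149

gcd(222, 341) = 1, so the inverse exists.
Extended Euclidean algorithm on (341, 222):
341 = 1 × 222 + 119  ⟹  119 = (1)·341 + (-1)·222
222 = 1 × 119 + 103  ⟹  103 = (-1)·341 + (2)·222
119 = 1 × 103 + 16  ⟹  16 = (2)·341 + (-3)·222
103 = 6 × 16 + 7  ⟹  7 = (-13)·341 + (20)·222
16 = 2 × 7 + 2  ⟹  2 = (28)·341 + (-43)·222
7 = 3 × 2 + 1  ⟹  1 = (-97)·341 + (149)·222
So (149)·222 ≡ 1 (mod 341), i.e. 222^(-1) ≡ 149 (mod 341).
Check: 222 × 149 = 33078 ≡ 1 (mod 341)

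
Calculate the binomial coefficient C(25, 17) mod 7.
5

Using Lucas' theorem:
Write n=25 and k=17 in base 7:
n in base 7: [3, 4]
k in base 7: [2, 3]
C(25,17) mod 7 = ∏ C(n_i, k_i) mod 7
Digit binomials (mod 7): C(3,2) = 3; C(4,3) = 4
Product: 3 × 4 = 12 ≡ 5 (mod 7)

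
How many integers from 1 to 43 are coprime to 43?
42

43 = 43
φ(n) = n × ∏(1 - 1/p) for each prime p dividing n
φ(43) = 43 × (1 - 1/43) = 42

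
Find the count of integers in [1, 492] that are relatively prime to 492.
160

492 = 2^2 × 3 × 41
φ(n) = n × ∏(1 - 1/p) for each prime p dividing n
φ(492) = 492 × (1 - 1/2) × (1 - 1/3) × (1 - 1/41) = 160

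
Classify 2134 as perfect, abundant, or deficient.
deficient

Proper divisors of 2134: sum = 1 + 2 + 11 + 22 + 97 + 194 + 1067 = 1394
Since 1394 < 2134, 2134 is deficient.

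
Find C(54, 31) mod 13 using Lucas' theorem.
0

Using Lucas' theorem:
Write n=54 and k=31 in base 13:
n in base 13: [4, 2]
k in base 13: [2, 5]
C(54,31) mod 13 = ∏ C(n_i, k_i) mod 13
Digit binomials (mod 13): C(4,2) = 6; C(2,5) = 0 (k_i > n_i)
Product: 6 × 0 = 0 ≡ 0 (mod 13)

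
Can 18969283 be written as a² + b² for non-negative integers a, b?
Not possible

Factorization: 18969283 = 53 × 71^3
By Fermat: n is sum of two squares iff every prime p ≡ 3 (mod 4) appears to even power.
Prime(s) ≡ 3 (mod 4) with odd exponent: [(71, 3)]
Therefore 18969283 cannot be expressed as a² + b².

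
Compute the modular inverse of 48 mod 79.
28

gcd(48, 79) = 1, so the inverse exists.
Extended Euclidean algorithm on (79, 48):
79 = 1 × 48 + 31  ⟹  31 = (1)·79 + (-1)·48
48 = 1 × 31 + 17  ⟹  17 = (-1)·79 + (2)·48
31 = 1 × 17 + 14  ⟹  14 = (2)·79 + (-3)·48
17 = 1 × 14 + 3  ⟹  3 = (-3)·79 + (5)·48
14 = 4 × 3 + 2  ⟹  2 = (14)·79 + (-23)·48
3 = 1 × 2 + 1  ⟹  1 = (-17)·79 + (28)·48
So (28)·48 ≡ 1 (mod 79), i.e. 48^(-1) ≡ 28 (mod 79).
Check: 48 × 28 = 1344 ≡ 1 (mod 79)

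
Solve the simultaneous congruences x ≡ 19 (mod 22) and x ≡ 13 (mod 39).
481

Using Chinese Remainder Theorem:
M = 22 × 39 = 858
M1 = 39, M2 = 22
y1 = 39^(-1) mod 22 = 13
y2 = 22^(-1) mod 39 = 16
x = (19×39×13 + 13×22×16) mod 858 = 481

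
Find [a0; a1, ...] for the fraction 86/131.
[0; 1, 1, 1, 10, 4]

Euclidean algorithm steps:
86 = 0 × 131 + 86
131 = 1 × 86 + 45
86 = 1 × 45 + 41
45 = 1 × 41 + 4
41 = 10 × 4 + 1
4 = 4 × 1 + 0
Continued fraction: [0; 1, 1, 1, 10, 4]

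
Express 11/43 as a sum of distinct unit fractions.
1/4 + 1/172

Greedy algorithm:
11/43: ceiling(43/11) = 4, use 1/4
1/172: ceiling(172/1) = 172, use 1/172
Result: 11/43 = 1/4 + 1/172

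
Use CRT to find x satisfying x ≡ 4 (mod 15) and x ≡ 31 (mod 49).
619

Using Chinese Remainder Theorem:
M = 15 × 49 = 735
M1 = 49, M2 = 15
y1 = 49^(-1) mod 15 = 4
y2 = 15^(-1) mod 49 = 36
x = (4×49×4 + 31×15×36) mod 735 = 619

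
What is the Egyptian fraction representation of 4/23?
1/6 + 1/138

Greedy algorithm:
4/23: ceiling(23/4) = 6, use 1/6
1/138: ceiling(138/1) = 138, use 1/138
Result: 4/23 = 1/6 + 1/138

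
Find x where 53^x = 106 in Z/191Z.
27

Baby-step giant-step with step n = ⌈√191⌉ = 14.
Baby steps 53^j mod 191 (j:value) for j=0..13: 0:1, 1:53, 2:135, 3:88, 4:80, 5:38, 6:104, 7:164, 8:97, 9:175, 10:107, 11:132, 12:120, 13:57.
Giant-step multiplier: 53^(-14) ≡ 53^(190-14) = 53^176 ≡ 60 (mod 191).
Giant steps γ_i = 106·60^i mod 191: γ_0=106, γ_1=57 (in table at j=13).
x = i·n + j = 1·14 + 13 = 27.
Check: 53^27 ≡ 106 (mod 191).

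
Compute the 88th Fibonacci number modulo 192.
171

Matrix identity: Q^n = [[F_(n+1), F_n], [F_n, F_(n-1)]] with Q = [[1,1],[1,0]].
n = 88 = 1011000₂. Square-and-multiply, entries mod 192:
Q^1 = [[1,1],[1,0]]
Q^2 = (Q^1)² = [[2,1],[1,1]]
Q^5 = (Q^2)²·Q = [[8,5],[5,3]]
Q^11 = (Q^5)²·Q = [[144,89],[89,55]]
Q^22 = (Q^11)² = [[49,47],[47,2]]
Q^44 = (Q^22)² = [[2,93],[93,101]]
Q^88 = (Q^44)² = [[13,171],[171,34]]
F_88 mod 192 = Q^88[0][1] = 171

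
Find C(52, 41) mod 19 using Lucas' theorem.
3

Using Lucas' theorem:
Write n=52 and k=41 in base 19:
n in base 19: [2, 14]
k in base 19: [2, 3]
C(52,41) mod 19 = ∏ C(n_i, k_i) mod 19
Digit binomials (mod 19): C(2,2) = 1; C(14,3) = 364 ≡ 3
Product: 1 × 3 = 3 ≡ 3 (mod 19)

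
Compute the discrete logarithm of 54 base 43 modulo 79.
67

Baby-step giant-step with step n = ⌈√79⌉ = 9.
Baby steps 43^j mod 79 (j:value) for j=0..8: 0:1, 1:43, 2:32, 3:33, 4:76, 5:29, 6:62, 7:59, 8:9.
Giant-step multiplier: 43^(-9) ≡ 43^(78-9) = 43^69 ≡ 69 (mod 79).
Giant steps γ_i = 54·69^i mod 79: γ_0=54, γ_1=13, γ_2=28, γ_3=36, γ_4=35, γ_5=45, γ_6=24, γ_7=76 (in table at j=4).
x = i·n + j = 7·9 + 4 = 67.
Check: 43^67 ≡ 54 (mod 79).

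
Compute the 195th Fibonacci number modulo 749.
674

Matrix identity: Q^n = [[F_(n+1), F_n], [F_n, F_(n-1)]] with Q = [[1,1],[1,0]].
n = 195 = 11000011₂. Square-and-multiply, entries mod 749:
Q^1 = [[1,1],[1,0]]
Q^3 = (Q^1)²·Q = [[3,2],[2,1]]
Q^6 = (Q^3)² = [[13,8],[8,5]]
Q^12 = (Q^6)² = [[233,144],[144,89]]
Q^24 = (Q^12)² = [[125,679],[679,195]]
Q^48 = (Q^24)² = [[302,70],[70,232]]
Q^97 = (Q^48)²·Q = [[162,232],[232,679]]
Q^195 = (Q^97)²·Q = [[297,674],[674,372]]
F_195 mod 749 = Q^195[0][1] = 674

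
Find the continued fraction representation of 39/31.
[1; 3, 1, 7]

Euclidean algorithm steps:
39 = 1 × 31 + 8
31 = 3 × 8 + 7
8 = 1 × 7 + 1
7 = 7 × 1 + 0
Continued fraction: [1; 3, 1, 7]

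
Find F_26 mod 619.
69

Matrix identity: Q^n = [[F_(n+1), F_n], [F_n, F_(n-1)]] with Q = [[1,1],[1,0]].
n = 26 = 11010₂. Square-and-multiply, entries mod 619:
Q^1 = [[1,1],[1,0]]
Q^3 = (Q^1)²·Q = [[3,2],[2,1]]
Q^6 = (Q^3)² = [[13,8],[8,5]]
Q^13 = (Q^6)²·Q = [[377,233],[233,144]]
Q^26 = (Q^13)² = [[195,69],[69,126]]
F_26 mod 619 = Q^26[0][1] = 69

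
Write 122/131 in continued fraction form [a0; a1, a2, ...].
[0; 1, 13, 1, 1, 4]

Euclidean algorithm steps:
122 = 0 × 131 + 122
131 = 1 × 122 + 9
122 = 13 × 9 + 5
9 = 1 × 5 + 4
5 = 1 × 4 + 1
4 = 4 × 1 + 0
Continued fraction: [0; 1, 13, 1, 1, 4]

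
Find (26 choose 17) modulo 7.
2

Using Lucas' theorem:
Write n=26 and k=17 in base 7:
n in base 7: [3, 5]
k in base 7: [2, 3]
C(26,17) mod 7 = ∏ C(n_i, k_i) mod 7
Digit binomials (mod 7): C(3,2) = 3; C(5,3) = 10 ≡ 3
Product: 3 × 3 = 9 ≡ 2 (mod 7)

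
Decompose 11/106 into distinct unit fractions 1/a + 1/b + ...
1/10 + 1/265

Greedy algorithm:
11/106: ceiling(106/11) = 10, use 1/10
1/265: ceiling(265/1) = 265, use 1/265
Result: 11/106 = 1/10 + 1/265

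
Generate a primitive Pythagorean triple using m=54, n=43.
(1067, 4644, 4765)

Euclid's formula: a = m² - n², b = 2mn, c = m² + n²
m = 54, n = 43
a = 54² - 43² = 2916 - 1849 = 1067
b = 2 × 54 × 43 = 4644
c = 54² + 43² = 2916 + 1849 = 4765
Verification: 1067² + 4644² = 1138489 + 21566736 = 22705225 = 4765² ✓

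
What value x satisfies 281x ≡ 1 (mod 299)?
83

gcd(281, 299) = 1, so the inverse exists.
Extended Euclidean algorithm on (299, 281):
299 = 1 × 281 + 18  ⟹  18 = (1)·299 + (-1)·281
281 = 15 × 18 + 11  ⟹  11 = (-15)·299 + (16)·281
18 = 1 × 11 + 7  ⟹  7 = (16)·299 + (-17)·281
11 = 1 × 7 + 4  ⟹  4 = (-31)·299 + (33)·281
7 = 1 × 4 + 3  ⟹  3 = (47)·299 + (-50)·281
4 = 1 × 3 + 1  ⟹  1 = (-78)·299 + (83)·281
So (83)·281 ≡ 1 (mod 299), i.e. 281^(-1) ≡ 83 (mod 299).
Check: 281 × 83 = 23323 ≡ 1 (mod 299)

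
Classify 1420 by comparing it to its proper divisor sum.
abundant

Proper divisors of 1420: sum = 1 + 2 + 4 + 5 + 10 + 20 + 71 + 142 + 284 + 355 + 710 = 1604
Since 1604 > 1420, 1420 is abundant.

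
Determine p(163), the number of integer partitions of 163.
142798995930

p(n) counts ways to write n as a sum of positive integers (order ignored).
Euler's pentagonal recurrence: p(k) = p(k-1) + p(k-2) - p(k-5) - p(k-7) + p(k-12) + p(k-15) - ... (offsets j(3j∓1)/2, signs ++--, p(0)=1, p(<0)=0).
DP table for k = 0..162: p(0)=1, p(1)=1, p(2)=2, p(3)=3, p(4)=5, p(5)=7, p(6)=11, p(7)=15, p(8)=22, p(9)=30, p(10)=42, p(11)=56, p(12)=77, p(13)=101, p(14)=135, p(15)=176, p(16)=231, p(17)=297, p(18)=385, p(19)=490, p(20)=627, p(21)=792, p(22)=1002, p(23)=1255, p(24)=1575, p(25)=1958, p(26)=2436, p(27)=3010, p(28)=3718, p(29)=4565, p(30)=5604, p(31)=6842, p(32)=8349, p(33)=10143, p(34)=12310, p(35)=14883, p(36)=17977, p(37)=21637, p(38)=26015, p(39)=31185, p(40)=37338, p(41)=44583, p(42)=53174, p(43)=63261, p(44)=75175, p(45)=89134, p(46)=105558, p(47)=124754, p(48)=147273, p(49)=173525, p(50)=204226, p(51)=239943, p(52)=281589, p(53)=329931, p(54)=386155, p(55)=451276, p(56)=526823, p(57)=614154, p(58)=715220, p(59)=831820, p(60)=966467, p(61)=1121505, p(62)=1300156, p(63)=1505499, p(64)=1741630, p(65)=2012558, p(66)=2323520, p(67)=2679689, p(68)=3087735, p(69)=3554345, p(70)=4087968, p(71)=4697205, p(72)=5392783, p(73)=6185689, p(74)=7089500, p(75)=8118264, p(76)=9289091, p(77)=10619863, p(78)=12132164, p(79)=13848650, p(80)=15796476, p(81)=18004327, p(82)=20506255, p(83)=23338469, p(84)=26543660, p(85)=30167357, p(86)=34262962, p(87)=38887673, p(88)=44108109, p(89)=49995925, p(90)=56634173, p(91)=64112359, p(92)=72533807, p(93)=82010177, p(94)=92669720, p(95)=104651419, p(96)=118114304, p(97)=133230930, p(98)=150198136, p(99)=169229875, p(100)=190569292, p(101)=214481126, p(102)=241265379, p(103)=271248950, p(104)=304801365, p(105)=342325709, p(106)=384276336, p(107)=431149389, p(108)=483502844, p(109)=541946240, p(110)=607163746, p(111)=679903203, p(112)=761002156, p(113)=851376628, p(114)=952050665, p(115)=1064144451, p(116)=1188908248, p(117)=1327710076, p(118)=1482074143, p(119)=1653668665, p(120)=1844349560, p(121)=2056148051, p(122)=2291320912, p(123)=2552338241, p(124)=2841940500, p(125)=3163127352, p(126)=3519222692, p(127)=3913864295, p(128)=4351078600, p(129)=4835271870, p(130)=5371315400, p(131)=5964539504, p(132)=6620830889, p(133)=7346629512, p(134)=8149040695, p(135)=9035836076, p(136)=10015581680, p(137)=11097645016, p(138)=12292341831, p(139)=13610949895, p(140)=15065878135, p(141)=16670689208, p(142)=18440293320, p(143)=20390982757, p(144)=22540654445, p(145)=24908858009, p(146)=27517052599, p(147)=30388671978, p(148)=33549419497, p(149)=37027355200, p(150)=40853235313, p(151)=45060624582, p(152)=49686288421, p(153)=54770336324, p(154)=60356673280, p(155)=66493182097, p(156)=73232243759, p(157)=80630964769, p(158)=88751778802, p(159)=97662728555, p(160)=107438159466, p(161)=118159068427, p(162)=129913904637.
Final step: p(163) = p(162) + p(161) - p(158) - p(156) + p(151) + p(148) - p(141) - p(137) + p(128) + p(123) - p(112) - p(106) + p(93) + p(86) - p(71) - p(63) + p(46) + p(37) - p(18) - p(8)
= 129913904637 + 118159068427 - 88751778802 - 73232243759 + 45060624582 + 33549419497 - 16670689208 - 11097645016 + 4351078600 + 2552338241 - 761002156 - 384276336 + 82010177 + 34262962 - 4697205 - 1505499 + 105558 + 21637 - 385 - 22
= 142798995930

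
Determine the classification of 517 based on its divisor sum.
deficient

Proper divisors of 517: sum = 1 + 11 + 47 = 59
Since 59 < 517, 517 is deficient.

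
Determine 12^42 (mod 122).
58

Repeated squaring. Binary of 42 = 101010.
12^1 ≡ 12 (mod 122); 12^2 ≡ 22 (mod 122); 12^4 ≡ 118 (mod 122); 12^8 ≡ 16 (mod 122); 12^16 ≡ 12 (mod 122); 12^32 ≡ 22 (mod 122)
12^42 = 12^2 × 12^8 × 12^32 ≡ 58 (mod 122)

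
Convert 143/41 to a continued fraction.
[3; 2, 20]

Euclidean algorithm steps:
143 = 3 × 41 + 20
41 = 2 × 20 + 1
20 = 20 × 1 + 0
Continued fraction: [3; 2, 20]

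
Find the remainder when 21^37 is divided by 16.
5

Repeated squaring. Binary of 37 = 100101.
21^1 ≡ 5 (mod 16); 21^2 ≡ 9 (mod 16); 21^4 ≡ 1 (mod 16); 21^8 ≡ 1 (mod 16); 21^16 ≡ 1 (mod 16); 21^32 ≡ 1 (mod 16)
21^37 = 21^1 × 21^4 × 21^32 ≡ 5 (mod 16)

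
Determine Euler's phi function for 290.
112

290 = 2 × 5 × 29
φ(n) = n × ∏(1 - 1/p) for each prime p dividing n
φ(290) = 290 × (1 - 1/2) × (1 - 1/5) × (1 - 1/29) = 112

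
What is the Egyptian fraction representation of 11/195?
1/18 + 1/1170

Greedy algorithm:
11/195: ceiling(195/11) = 18, use 1/18
1/1170: ceiling(1170/1) = 1170, use 1/1170
Result: 11/195 = 1/18 + 1/1170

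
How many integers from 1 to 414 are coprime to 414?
132

414 = 2 × 3^2 × 23
φ(n) = n × ∏(1 - 1/p) for each prime p dividing n
φ(414) = 414 × (1 - 1/2) × (1 - 1/3) × (1 - 1/23) = 132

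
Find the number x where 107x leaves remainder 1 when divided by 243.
134

gcd(107, 243) = 1, so the inverse exists.
Extended Euclidean algorithm on (243, 107):
243 = 2 × 107 + 29  ⟹  29 = (1)·243 + (-2)·107
107 = 3 × 29 + 20  ⟹  20 = (-3)·243 + (7)·107
29 = 1 × 20 + 9  ⟹  9 = (4)·243 + (-9)·107
20 = 2 × 9 + 2  ⟹  2 = (-11)·243 + (25)·107
9 = 4 × 2 + 1  ⟹  1 = (48)·243 + (-109)·107
So (-109)·107 ≡ 1 (mod 243), i.e. 107^(-1) ≡ -109 ≡ 134 (mod 243).
Check: 107 × 134 = 14338 ≡ 1 (mod 243)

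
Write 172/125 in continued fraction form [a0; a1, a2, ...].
[1; 2, 1, 1, 1, 15]

Euclidean algorithm steps:
172 = 1 × 125 + 47
125 = 2 × 47 + 31
47 = 1 × 31 + 16
31 = 1 × 16 + 15
16 = 1 × 15 + 1
15 = 15 × 1 + 0
Continued fraction: [1; 2, 1, 1, 1, 15]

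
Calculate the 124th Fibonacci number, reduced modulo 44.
3

Matrix identity: Q^n = [[F_(n+1), F_n], [F_n, F_(n-1)]] with Q = [[1,1],[1,0]].
n = 124 = 1111100₂. Square-and-multiply, entries mod 44:
Q^1 = [[1,1],[1,0]]
Q^3 = (Q^1)²·Q = [[3,2],[2,1]]
Q^7 = (Q^3)²·Q = [[21,13],[13,8]]
Q^15 = (Q^7)²·Q = [[19,38],[38,25]]
Q^31 = (Q^15)²·Q = [[1,1],[1,0]]
Q^62 = (Q^31)² = [[2,1],[1,1]]
Q^124 = (Q^62)² = [[5,3],[3,2]]
F_124 mod 44 = Q^124[0][1] = 3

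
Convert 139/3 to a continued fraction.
[46; 3]

Euclidean algorithm steps:
139 = 46 × 3 + 1
3 = 3 × 1 + 0
Continued fraction: [46; 3]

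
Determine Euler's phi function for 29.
28

29 = 29
φ(n) = n × ∏(1 - 1/p) for each prime p dividing n
φ(29) = 29 × (1 - 1/29) = 28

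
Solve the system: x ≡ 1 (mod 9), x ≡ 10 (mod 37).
10

Using Chinese Remainder Theorem:
M = 9 × 37 = 333
M1 = 37, M2 = 9
y1 = 37^(-1) mod 9 = 1
y2 = 9^(-1) mod 37 = 33
x = (1×37×1 + 10×9×33) mod 333 = 10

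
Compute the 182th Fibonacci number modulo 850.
341

Matrix identity: Q^n = [[F_(n+1), F_n], [F_n, F_(n-1)]] with Q = [[1,1],[1,0]].
n = 182 = 10110110₂. Square-and-multiply, entries mod 850:
Q^1 = [[1,1],[1,0]]
Q^2 = (Q^1)² = [[2,1],[1,1]]
Q^5 = (Q^2)²·Q = [[8,5],[5,3]]
Q^11 = (Q^5)²·Q = [[144,89],[89,55]]
Q^22 = (Q^11)² = [[607,711],[711,746]]
Q^45 = (Q^22)²·Q = [[803,170],[170,633]]
Q^91 = (Q^45)²·Q = [[679,509],[509,170]]
Q^182 = (Q^91)² = [[172,341],[341,681]]
F_182 mod 850 = Q^182[0][1] = 341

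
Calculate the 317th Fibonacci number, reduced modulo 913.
695

Matrix identity: Q^n = [[F_(n+1), F_n], [F_n, F_(n-1)]] with Q = [[1,1],[1,0]].
n = 317 = 100111101₂. Square-and-multiply, entries mod 913:
Q^1 = [[1,1],[1,0]]
Q^2 = (Q^1)² = [[2,1],[1,1]]
Q^4 = (Q^2)² = [[5,3],[3,2]]
Q^9 = (Q^4)²·Q = [[55,34],[34,21]]
Q^19 = (Q^9)²·Q = [[374,529],[529,758]]
Q^39 = (Q^19)²·Q = [[550,650],[650,813]]
Q^79 = (Q^39)²·Q = [[418,78],[78,340]]
Q^158 = (Q^79)² = [[34,692],[692,255]]
Q^317 = (Q^158)²·Q = [[736,695],[695,41]]
F_317 mod 913 = Q^317[0][1] = 695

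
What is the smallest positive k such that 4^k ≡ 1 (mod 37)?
18

37 is prime, so ord(4) divides φ(37) = 36.
Divisors of 36: 1, 2, 3, 4, 6, 9, 12, 18, 36.
Repeated squaring: 4^1 ≡ 4, 4^2 ≡ 16, 4^4 ≡ 34, 4^8 ≡ 9, 4^16 ≡ 7, 4^32 ≡ 12 (mod 37).
Test 4^d mod 37 for each divisor d in increasing order:
4^1 ≡ 4
4^2 ≡ 16
4^3 = 4^2·4^1 ≡ 27
4^4 ≡ 34
4^6 = 4^4·4^2 ≡ 26
4^9 = 4^8·4^1 ≡ 36
4^12 = 4^8·4^4 ≡ 10
4^18 = 4^16·4^2 ≡ 1  ← first divisor giving 1
The order is 18.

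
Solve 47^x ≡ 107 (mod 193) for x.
98

Baby-step giant-step with step n = ⌈√193⌉ = 14.
Baby steps 47^j mod 193 (j:value) for j=0..13: 0:1, 1:47, 2:86, 3:182, 4:62, 5:19, 6:121, 7:90, 8:177, 9:20, 10:168, 11:176, 12:166, 13:82.
Giant-step multiplier: 47^(-14) ≡ 47^(192-14) = 47^178 ≡ 32 (mod 193).
Giant steps γ_i = 107·32^i mod 193: γ_0=107, γ_1=143, γ_2=137, γ_3=138, γ_4=170, γ_5=36, γ_6=187, γ_7=1 (in table at j=0).
x = i·n + j = 7·14 + 0 = 98.
Check: 47^98 ≡ 107 (mod 193).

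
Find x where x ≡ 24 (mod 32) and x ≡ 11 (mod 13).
24

Using Chinese Remainder Theorem:
M = 32 × 13 = 416
M1 = 13, M2 = 32
y1 = 13^(-1) mod 32 = 5
y2 = 32^(-1) mod 13 = 11
x = (24×13×5 + 11×32×11) mod 416 = 24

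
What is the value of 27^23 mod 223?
221

Repeated squaring. Binary of 23 = 10111.
27^1 ≡ 27 (mod 223); 27^2 ≡ 60 (mod 223); 27^4 ≡ 32 (mod 223); 27^8 ≡ 132 (mod 223); 27^16 ≡ 30 (mod 223)
27^23 = 27^1 × 27^2 × 27^4 × 27^16 ≡ 221 (mod 223)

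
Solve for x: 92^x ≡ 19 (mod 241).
65

Baby-step giant-step with step n = ⌈√241⌉ = 16.
Baby steps 92^j mod 241 (j:value) for j=0..15: 0:1, 1:92, 2:29, 3:17, 4:118, 5:11, 6:48, 7:78, 8:187, 9:93, 10:121, 11:46, 12:135, 13:129, 14:59, 15:126.
Giant-step multiplier: 92^(-16) ≡ 92^(240-16) = 92^224 ≡ 231 (mod 241).
Giant steps γ_i = 19·231^i mod 241: γ_0=19, γ_1=51, γ_2=213, γ_3=39, γ_4=92 (in table at j=1).
x = i·n + j = 4·16 + 1 = 65.
Check: 92^65 ≡ 19 (mod 241).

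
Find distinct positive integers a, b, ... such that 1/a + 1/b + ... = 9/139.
1/16 + 1/445 + 1/989680

Greedy algorithm:
9/139: ceiling(139/9) = 16, use 1/16
5/2224: ceiling(2224/5) = 445, use 1/445
1/989680: ceiling(989680/1) = 989680, use 1/989680
Result: 9/139 = 1/16 + 1/445 + 1/989680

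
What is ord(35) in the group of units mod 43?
7

43 is prime, so ord(35) divides φ(43) = 42.
Divisors of 42: 1, 2, 3, 6, 7, 14, 21, 42.
Repeated squaring: 35^1 ≡ 35, 35^2 ≡ 21, 35^4 ≡ 11, 35^8 ≡ 35, 35^16 ≡ 21, 35^32 ≡ 11 (mod 43).
Test 35^d mod 43 for each divisor d in increasing order:
35^1 ≡ 35
35^2 ≡ 21
35^3 = 35^2·35^1 ≡ 4
35^6 = 35^4·35^2 ≡ 16
35^7 = 35^4·35^2·35^1 ≡ 1  ← first divisor giving 1
The order is 7.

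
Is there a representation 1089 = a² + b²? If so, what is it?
0² + 33² (a=0, b=33)

Factorization: 1089 = 3^2 × 11^2
By Fermat: n is sum of two squares iff every prime p ≡ 3 (mod 4) appears to even power.
All primes ≡ 3 (mod 4) appear to even power.
Search a = 0, 1, 2, … for 1089 - a² a perfect square: first hit at a = 0: 1089 - 0 = 1089 = 33².
1089 = 0² + 33² = 0 + 1089 ✓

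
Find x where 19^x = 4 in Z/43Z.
36

Baby-step giant-step with step n = ⌈√43⌉ = 7.
Baby steps 19^j mod 43 (j:value) for j=0..6: 0:1, 1:19, 2:17, 3:22, 4:31, 5:30, 6:11.
Giant-step multiplier: 19^(-7) ≡ 19^(42-7) = 19^35 ≡ 7 (mod 43).
Giant steps γ_i = 4·7^i mod 43: γ_0=4, γ_1=28, γ_2=24, γ_3=39, γ_4=15, γ_5=19 (in table at j=1).
x = i·n + j = 5·7 + 1 = 36.
Check: 19^36 ≡ 4 (mod 43).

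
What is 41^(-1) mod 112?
41

gcd(41, 112) = 1, so the inverse exists.
Extended Euclidean algorithm on (112, 41):
112 = 2 × 41 + 30  ⟹  30 = (1)·112 + (-2)·41
41 = 1 × 30 + 11  ⟹  11 = (-1)·112 + (3)·41
30 = 2 × 11 + 8  ⟹  8 = (3)·112 + (-8)·41
11 = 1 × 8 + 3  ⟹  3 = (-4)·112 + (11)·41
8 = 2 × 3 + 2  ⟹  2 = (11)·112 + (-30)·41
3 = 1 × 2 + 1  ⟹  1 = (-15)·112 + (41)·41
So (41)·41 ≡ 1 (mod 112), i.e. 41^(-1) ≡ 41 (mod 112).
Check: 41 × 41 = 1681 ≡ 1 (mod 112)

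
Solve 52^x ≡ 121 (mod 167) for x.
140

Baby-step giant-step with step n = ⌈√167⌉ = 13.
Baby steps 52^j mod 167 (j:value) for j=0..12: 0:1, 1:52, 2:32, 3:161, 4:22, 5:142, 6:36, 7:35, 8:150, 9:118, 10:124, 11:102, 12:127.
Giant-step multiplier: 52^(-13) ≡ 52^(166-13) = 52^153 ≡ 156 (mod 167).
Giant steps γ_i = 121·156^i mod 167: γ_0=121, γ_1=5, γ_2=112, γ_3=104, γ_4=25, γ_5=59, γ_6=19, γ_7=125, γ_8=128, γ_9=95, γ_10=124 (in table at j=10).
x = i·n + j = 10·13 + 10 = 140.
Check: 52^140 ≡ 121 (mod 167).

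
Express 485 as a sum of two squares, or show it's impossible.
1² + 22² (a=1, b=22)

Factorization: 485 = 5 × 97
By Fermat: n is sum of two squares iff every prime p ≡ 3 (mod 4) appears to even power.
All primes ≡ 3 (mod 4) appear to even power.
Search a = 0, 1, 2, … for 485 - a² a perfect square: first hit at a = 1: 485 - 1 = 484 = 22².
485 = 1² + 22² = 1 + 484 ✓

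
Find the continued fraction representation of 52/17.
[3; 17]

Euclidean algorithm steps:
52 = 3 × 17 + 1
17 = 17 × 1 + 0
Continued fraction: [3; 17]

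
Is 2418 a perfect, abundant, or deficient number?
abundant

Proper divisors of 2418: sum = 1 + 2 + 3 + 6 + 13 + 26 + 31 + 39 + 62 + 78 + 93 + 186 + 403 + 806 + 1209 = 2958
Since 2958 > 2418, 2418 is abundant.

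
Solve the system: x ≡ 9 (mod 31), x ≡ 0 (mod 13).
195

Using Chinese Remainder Theorem:
M = 31 × 13 = 403
M1 = 13, M2 = 31
y1 = 13^(-1) mod 31 = 12
y2 = 31^(-1) mod 13 = 8
x = (9×13×12 + 0×31×8) mod 403 = 195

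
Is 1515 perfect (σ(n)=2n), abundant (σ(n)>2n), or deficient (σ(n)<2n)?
deficient

Proper divisors of 1515: sum = 1 + 3 + 5 + 15 + 101 + 303 + 505 = 933
Since 933 < 1515, 1515 is deficient.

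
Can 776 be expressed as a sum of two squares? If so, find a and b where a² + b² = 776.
10² + 26² (a=10, b=26)

Factorization: 776 = 2^3 × 97
By Fermat: n is sum of two squares iff every prime p ≡ 3 (mod 4) appears to even power.
All primes ≡ 3 (mod 4) appear to even power.
Search a = 0, 1, 2, … for 776 - a² a perfect square: first hit at a = 10: 776 - 100 = 676 = 26².
776 = 10² + 26² = 100 + 676 ✓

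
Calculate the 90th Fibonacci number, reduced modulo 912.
760

Matrix identity: Q^n = [[F_(n+1), F_n], [F_n, F_(n-1)]] with Q = [[1,1],[1,0]].
n = 90 = 1011010₂. Square-and-multiply, entries mod 912:
Q^1 = [[1,1],[1,0]]
Q^2 = (Q^1)² = [[2,1],[1,1]]
Q^5 = (Q^2)²·Q = [[8,5],[5,3]]
Q^11 = (Q^5)²·Q = [[144,89],[89,55]]
Q^22 = (Q^11)² = [[385,383],[383,2]]
Q^45 = (Q^22)²·Q = [[815,338],[338,477]]
Q^90 = (Q^45)² = [[533,760],[760,685]]
F_90 mod 912 = Q^90[0][1] = 760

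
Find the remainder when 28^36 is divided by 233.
46

Repeated squaring. Binary of 36 = 100100.
28^1 ≡ 28 (mod 233); 28^2 ≡ 85 (mod 233); 28^4 ≡ 2 (mod 233); 28^8 ≡ 4 (mod 233); 28^16 ≡ 16 (mod 233); 28^32 ≡ 23 (mod 233)
28^36 = 28^4 × 28^32 ≡ 46 (mod 233)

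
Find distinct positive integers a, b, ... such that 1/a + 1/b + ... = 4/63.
1/16 + 1/1008

Greedy algorithm:
4/63: ceiling(63/4) = 16, use 1/16
1/1008: ceiling(1008/1) = 1008, use 1/1008
Result: 4/63 = 1/16 + 1/1008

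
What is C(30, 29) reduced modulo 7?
2

Using Lucas' theorem:
Write n=30 and k=29 in base 7:
n in base 7: [4, 2]
k in base 7: [4, 1]
C(30,29) mod 7 = ∏ C(n_i, k_i) mod 7
Digit binomials (mod 7): C(4,4) = 1; C(2,1) = 2
Product: 1 × 2 = 2 ≡ 2 (mod 7)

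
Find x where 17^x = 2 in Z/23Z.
16

Baby-step giant-step with step n = ⌈√23⌉ = 5.
Baby steps 17^j mod 23 (j:value) for j=0..4: 0:1, 1:17, 2:13, 3:14, 4:8.
Giant-step multiplier: 17^(-5) ≡ 17^(22-5) = 17^17 ≡ 11 (mod 23).
Giant steps γ_i = 2·11^i mod 23: γ_0=2, γ_1=22, γ_2=12, γ_3=17 (in table at j=1).
x = i·n + j = 3·5 + 1 = 16.
Check: 17^16 ≡ 2 (mod 23).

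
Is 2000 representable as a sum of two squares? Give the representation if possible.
8² + 44² (a=8, b=44)

Factorization: 2000 = 2^4 × 5^3
By Fermat: n is sum of two squares iff every prime p ≡ 3 (mod 4) appears to even power.
All primes ≡ 3 (mod 4) appear to even power.
Search a = 0, 1, 2, … for 2000 - a² a perfect square: first hit at a = 8: 2000 - 64 = 1936 = 44².
2000 = 8² + 44² = 64 + 1936 ✓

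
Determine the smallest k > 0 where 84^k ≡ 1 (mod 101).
5

101 is prime, so ord(84) divides φ(101) = 100.
Divisors of 100: 1, 2, 4, 5, 10, 20, 25, 50, 100.
Repeated squaring: 84^1 ≡ 84, 84^2 ≡ 87, 84^4 ≡ 95, 84^8 ≡ 36, 84^16 ≡ 84, 84^32 ≡ 87, 84^64 ≡ 95 (mod 101).
Test 84^d mod 101 for each divisor d in increasing order:
84^1 ≡ 84
84^2 ≡ 87
84^4 ≡ 95
84^5 = 84^4·84^1 ≡ 1  ← first divisor giving 1
The order is 5.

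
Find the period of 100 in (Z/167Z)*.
83

167 is prime, so ord(100) divides φ(167) = 166.
Divisors of 166: 1, 2, 83, 166.
Repeated squaring: 100^1 ≡ 100, 100^2 ≡ 147, 100^4 ≡ 66, 100^8 ≡ 14, 100^16 ≡ 29, 100^32 ≡ 6, 100^64 ≡ 36, 100^128 ≡ 127 (mod 167).
Test 100^d mod 167 for each divisor d in increasing order:
100^1 ≡ 100
100^2 ≡ 147
100^83 = 100^64·100^16·100^2·100^1 ≡ 1  ← first divisor giving 1
The order is 83.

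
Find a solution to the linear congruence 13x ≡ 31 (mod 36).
x ≡ 19 (mod 36)

gcd(13, 36) = 1, which divides 31, so solutions exist.
Find 13^(-1) mod 36 by the extended Euclidean algorithm:
36 = 2 × 13 + 10  ⟹  10 = (1)·36 + (-2)·13
13 = 1 × 10 + 3  ⟹  3 = (-1)·36 + (3)·13
10 = 3 × 3 + 1  ⟹  1 = (4)·36 + (-11)·13
So (-11)·13 ≡ 1 (mod 36), i.e. 13^(-1) ≡ -11 ≡ 25 (mod 36).
x ≡ 25 × 31 = 775 ≡ 19 (mod 36).
Check: 13 × 19 = 247 ≡ 31 (mod 36).
Unique solution: x ≡ 19 (mod 36)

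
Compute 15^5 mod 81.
0

Repeated squaring. Binary of 5 = 101.
15^1 ≡ 15 (mod 81); 15^2 ≡ 63 (mod 81); 15^4 ≡ 0 (mod 81)
15^5 = 15^1 × 15^4 ≡ 0 (mod 81)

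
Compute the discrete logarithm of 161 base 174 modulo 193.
170

Baby-step giant-step with step n = ⌈√193⌉ = 14.
Baby steps 174^j mod 193 (j:value) for j=0..13: 0:1, 1:174, 2:168, 3:89, 4:46, 5:91, 6:8, 7:41, 8:186, 9:133, 10:175, 11:149, 12:64, 13:135.
Giant-step multiplier: 174^(-14) ≡ 174^(192-14) = 174^178 ≡ 31 (mod 193).
Giant steps γ_i = 161·31^i mod 193: γ_0=161, γ_1=166, γ_2=128, γ_3=108, γ_4=67, γ_5=147, γ_6=118, γ_7=184, γ_8=107, γ_9=36, γ_10=151, γ_11=49, γ_12=168 (in table at j=2).
x = i·n + j = 12·14 + 2 = 170.
Check: 174^170 ≡ 161 (mod 193).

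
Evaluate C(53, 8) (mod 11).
9

Using Lucas' theorem:
Write n=53 and k=8 in base 11:
n in base 11: [4, 9]
k in base 11: [0, 8]
C(53,8) mod 11 = ∏ C(n_i, k_i) mod 11
Digit binomials (mod 11): C(4,0) = 1; C(9,8) = 9
Product: 1 × 9 = 9 ≡ 9 (mod 11)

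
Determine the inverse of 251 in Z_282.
191

gcd(251, 282) = 1, so the inverse exists.
Extended Euclidean algorithm on (282, 251):
282 = 1 × 251 + 31  ⟹  31 = (1)·282 + (-1)·251
251 = 8 × 31 + 3  ⟹  3 = (-8)·282 + (9)·251
31 = 10 × 3 + 1  ⟹  1 = (81)·282 + (-91)·251
So (-91)·251 ≡ 1 (mod 282), i.e. 251^(-1) ≡ -91 ≡ 191 (mod 282).
Check: 251 × 191 = 47941 ≡ 1 (mod 282)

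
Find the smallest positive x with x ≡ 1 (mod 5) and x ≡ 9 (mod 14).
51

Using Chinese Remainder Theorem:
M = 5 × 14 = 70
M1 = 14, M2 = 5
y1 = 14^(-1) mod 5 = 4
y2 = 5^(-1) mod 14 = 3
x = (1×14×4 + 9×5×3) mod 70 = 51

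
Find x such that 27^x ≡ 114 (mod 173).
5

Baby-step giant-step with step n = ⌈√173⌉ = 14.
Baby steps 27^j mod 173 (j:value) for j=0..13: 0:1, 1:27, 2:37, 3:134, 4:158, 5:114, 6:137, 7:66, 8:52, 9:20, 10:21, 11:48, 12:85, 13:46.
h = 114 is already in the table at j=5, so x = 5.
Check: 27^5 ≡ 114 (mod 173).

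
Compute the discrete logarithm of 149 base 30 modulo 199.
65

Baby-step giant-step with step n = ⌈√199⌉ = 15.
Baby steps 30^j mod 199 (j:value) for j=0..14: 0:1, 1:30, 2:104, 3:135, 4:70, 5:110, 6:116, 7:97, 8:124, 9:138, 10:160, 11:24, 12:123, 13:108, 14:56.
Giant-step multiplier: 30^(-15) ≡ 30^(198-15) = 30^183 ≡ 147 (mod 199).
Giant steps γ_i = 149·147^i mod 199: γ_0=149, γ_1=13, γ_2=120, γ_3=128, γ_4=110 (in table at j=5).
x = i·n + j = 4·15 + 5 = 65.
Check: 30^65 ≡ 149 (mod 199).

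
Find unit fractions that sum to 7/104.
1/15 + 1/1560

Greedy algorithm:
7/104: ceiling(104/7) = 15, use 1/15
1/1560: ceiling(1560/1) = 1560, use 1/1560
Result: 7/104 = 1/15 + 1/1560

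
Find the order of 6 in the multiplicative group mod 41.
40

41 is prime, so ord(6) divides φ(41) = 40.
Divisors of 40: 1, 2, 4, 5, 8, 10, 20, 40.
Repeated squaring: 6^1 ≡ 6, 6^2 ≡ 36, 6^4 ≡ 25, 6^8 ≡ 10, 6^16 ≡ 18, 6^32 ≡ 37 (mod 41).
Test 6^d mod 41 for each divisor d in increasing order:
6^1 ≡ 6
6^2 ≡ 36
6^4 ≡ 25
6^5 = 6^4·6^1 ≡ 27
6^8 ≡ 10
6^10 = 6^8·6^2 ≡ 32
6^20 = 6^16·6^4 ≡ 40
6^40 = 6^32·6^8 ≡ 1  ← first divisor giving 1
The order is 40.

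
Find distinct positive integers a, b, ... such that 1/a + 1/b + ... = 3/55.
1/19 + 1/523 + 1/546535

Greedy algorithm:
3/55: ceiling(55/3) = 19, use 1/19
2/1045: ceiling(1045/2) = 523, use 1/523
1/546535: ceiling(546535/1) = 546535, use 1/546535
Result: 3/55 = 1/19 + 1/523 + 1/546535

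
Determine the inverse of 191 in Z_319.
157

gcd(191, 319) = 1, so the inverse exists.
Extended Euclidean algorithm on (319, 191):
319 = 1 × 191 + 128  ⟹  128 = (1)·319 + (-1)·191
191 = 1 × 128 + 63  ⟹  63 = (-1)·319 + (2)·191
128 = 2 × 63 + 2  ⟹  2 = (3)·319 + (-5)·191
63 = 31 × 2 + 1  ⟹  1 = (-94)·319 + (157)·191
So (157)·191 ≡ 1 (mod 319), i.e. 191^(-1) ≡ 157 (mod 319).
Check: 191 × 157 = 29987 ≡ 1 (mod 319)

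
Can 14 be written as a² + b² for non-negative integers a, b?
Not possible

Factorization: 14 = 2 × 7
By Fermat: n is sum of two squares iff every prime p ≡ 3 (mod 4) appears to even power.
Prime(s) ≡ 3 (mod 4) with odd exponent: [(7, 1)]
Therefore 14 cannot be expressed as a² + b².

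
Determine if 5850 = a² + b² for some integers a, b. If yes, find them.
15² + 75² (a=15, b=75)

Factorization: 5850 = 2 × 3^2 × 5^2 × 13
By Fermat: n is sum of two squares iff every prime p ≡ 3 (mod 4) appears to even power.
All primes ≡ 3 (mod 4) appear to even power.
Search a = 0, 1, 2, … for 5850 - a² a perfect square: first hit at a = 15: 5850 - 225 = 5625 = 75².
5850 = 15² + 75² = 225 + 5625 ✓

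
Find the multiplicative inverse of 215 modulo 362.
197

gcd(215, 362) = 1, so the inverse exists.
Extended Euclidean algorithm on (362, 215):
362 = 1 × 215 + 147  ⟹  147 = (1)·362 + (-1)·215
215 = 1 × 147 + 68  ⟹  68 = (-1)·362 + (2)·215
147 = 2 × 68 + 11  ⟹  11 = (3)·362 + (-5)·215
68 = 6 × 11 + 2  ⟹  2 = (-19)·362 + (32)·215
11 = 5 × 2 + 1  ⟹  1 = (98)·362 + (-165)·215
So (-165)·215 ≡ 1 (mod 362), i.e. 215^(-1) ≡ -165 ≡ 197 (mod 362).
Check: 215 × 197 = 42355 ≡ 1 (mod 362)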